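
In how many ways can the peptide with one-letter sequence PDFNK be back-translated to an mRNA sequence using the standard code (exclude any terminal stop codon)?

Pro: 4 codons.
Asp: 2 codons.
Phe: 2 codons.
Asn: 2 codons.
Lys: 2 codons.
4 × 2 × 2 × 2 × 2 = 64.

64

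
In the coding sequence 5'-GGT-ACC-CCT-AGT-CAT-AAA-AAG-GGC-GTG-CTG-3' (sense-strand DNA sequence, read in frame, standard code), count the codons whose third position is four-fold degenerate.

6

Codon 1 GGT (Gly): third position 4-fold.
Codon 2 ACC (Thr): third position 4-fold.
Codon 3 CCT (Pro): third position 4-fold.
Codon 4 AGT (Ser): third position 2-fold.
Codon 5 CAT (His): third position 2-fold.
Codon 6 AAA (Lys): third position 2-fold.
Codon 7 AAG (Lys): third position 2-fold.
Codon 8 GGC (Gly): third position 4-fold.
Codon 9 GTG (Val): third position 4-fold.
Codon 10 CTG (Leu): third position 4-fold.
Four-fold degenerate third positions: 6.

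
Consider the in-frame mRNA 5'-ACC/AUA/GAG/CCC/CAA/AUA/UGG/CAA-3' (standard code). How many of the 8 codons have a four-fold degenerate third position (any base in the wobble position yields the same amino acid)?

Codon 1 ACC (Thr): third position 4-fold.
Codon 2 AUA (Ile): third position 3-fold.
Codon 3 GAG (Glu): third position 2-fold.
Codon 4 CCC (Pro): third position 4-fold.
Codon 5 CAA (Gln): third position 2-fold.
Codon 6 AUA (Ile): third position 3-fold.
Codon 7 UGG (Trp): third position 1-fold.
Codon 8 CAA (Gln): third position 2-fold.
Four-fold degenerate third positions: 2.

2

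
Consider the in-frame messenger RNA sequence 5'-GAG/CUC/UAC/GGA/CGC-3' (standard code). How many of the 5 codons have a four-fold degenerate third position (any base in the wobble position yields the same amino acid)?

3

Codon 1 GAG (Glu): third position 2-fold.
Codon 2 CUC (Leu): third position 4-fold.
Codon 3 UAC (Tyr): third position 2-fold.
Codon 4 GGA (Gly): third position 4-fold.
Codon 5 CGC (Arg): third position 4-fold.
Four-fold degenerate third positions: 3.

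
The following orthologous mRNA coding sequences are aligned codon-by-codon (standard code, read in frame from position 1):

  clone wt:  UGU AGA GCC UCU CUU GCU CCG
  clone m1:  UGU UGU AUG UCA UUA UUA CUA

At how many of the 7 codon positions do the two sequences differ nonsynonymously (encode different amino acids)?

Codon 1: UGU Cys / UGU Cys — identical.
Codon 2: AGA Arg / UGU Cys — nonsynonymous.
Codon 3: GCC Ala / AUG Met — nonsynonymous.
Codon 4: UCU Ser / UCA Ser — synonymous.
Codon 5: CUU Leu / UUA Leu — synonymous.
Codon 6: GCU Ala / UUA Leu — nonsynonymous.
Codon 7: CCG Pro / CUA Leu — nonsynonymous.
Nonsynonymous differences: 4.

4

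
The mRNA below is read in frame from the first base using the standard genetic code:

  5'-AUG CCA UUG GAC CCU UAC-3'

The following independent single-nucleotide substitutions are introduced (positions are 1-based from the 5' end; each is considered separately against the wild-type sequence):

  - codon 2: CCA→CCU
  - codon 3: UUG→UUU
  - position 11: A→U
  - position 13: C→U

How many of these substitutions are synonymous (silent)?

1

Codon 2: CCA (Pro) → CCU (Pro) — synonymous.
Codon 3: UUG (Leu) → UUU (Phe) — missense.
Codon 4: GAC (Asp) → GUC (Val) — missense.
Codon 5: CCU (Pro) → UCU (Ser) — missense.
Synonymous: 1 of 4.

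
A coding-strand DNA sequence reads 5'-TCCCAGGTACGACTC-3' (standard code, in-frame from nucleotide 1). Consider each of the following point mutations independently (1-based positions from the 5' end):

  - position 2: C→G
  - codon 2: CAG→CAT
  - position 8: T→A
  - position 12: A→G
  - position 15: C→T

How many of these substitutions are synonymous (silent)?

2

Codon 1: TCC (Ser) → TGC (Cys) — missense.
Codon 2: CAG (Gln) → CAT (His) — missense.
Codon 3: GTA (Val) → GAA (Glu) — missense.
Codon 4: CGA (Arg) → CGG (Arg) — synonymous.
Codon 5: CTC (Leu) → CTT (Leu) — synonymous.
Synonymous: 2 of 5.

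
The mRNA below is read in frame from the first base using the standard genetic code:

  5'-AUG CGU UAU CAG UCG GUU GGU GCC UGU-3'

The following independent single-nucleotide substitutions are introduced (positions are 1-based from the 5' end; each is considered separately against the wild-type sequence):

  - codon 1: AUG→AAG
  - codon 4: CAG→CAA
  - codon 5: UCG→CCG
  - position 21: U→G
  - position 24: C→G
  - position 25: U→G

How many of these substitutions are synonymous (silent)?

Codon 1: AUG (Met) → AAG (Lys) — missense.
Codon 4: CAG (Gln) → CAA (Gln) — synonymous.
Codon 5: UCG (Ser) → CCG (Pro) — missense.
Codon 7: GGU (Gly) → GGG (Gly) — synonymous.
Codon 8: GCC (Ala) → GCG (Ala) — synonymous.
Codon 9: UGU (Cys) → GGU (Gly) — missense.
Synonymous: 3 of 6.

3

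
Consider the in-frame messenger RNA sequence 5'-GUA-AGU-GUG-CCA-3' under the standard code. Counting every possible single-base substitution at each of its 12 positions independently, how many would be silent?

10

Codon 1 (GUA, Val): 3 synonymous substitutions.
Codon 2 (AGU, Ser): 1 synonymous substitution.
Codon 3 (GUG, Val): 3 synonymous substitutions.
Codon 4 (CCA, Pro): 3 synonymous substitutions.
Total: 3 + 1 + 3 + 3 = 10.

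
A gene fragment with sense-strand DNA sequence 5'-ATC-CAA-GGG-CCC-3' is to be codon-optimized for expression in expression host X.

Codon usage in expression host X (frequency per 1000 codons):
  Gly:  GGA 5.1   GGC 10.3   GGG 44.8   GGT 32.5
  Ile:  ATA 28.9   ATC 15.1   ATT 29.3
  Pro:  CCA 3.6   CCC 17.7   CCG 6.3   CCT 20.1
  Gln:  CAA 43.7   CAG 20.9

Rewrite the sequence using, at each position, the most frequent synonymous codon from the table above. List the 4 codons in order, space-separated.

Codon 1 (Ile): best is ATT at 29.3.
Codon 2 (Gln): best is CAA at 43.7.
Codon 3 (Gly): best is GGG at 44.8.
Codon 4 (Pro): best is CCT at 20.1.

ATT CAA GGG CCT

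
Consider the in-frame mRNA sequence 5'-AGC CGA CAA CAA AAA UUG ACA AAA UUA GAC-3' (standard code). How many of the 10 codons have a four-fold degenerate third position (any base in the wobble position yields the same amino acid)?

Codon 1 AGC (Ser): third position 2-fold.
Codon 2 CGA (Arg): third position 4-fold.
Codon 3 CAA (Gln): third position 2-fold.
Codon 4 CAA (Gln): third position 2-fold.
Codon 5 AAA (Lys): third position 2-fold.
Codon 6 UUG (Leu): third position 2-fold.
Codon 7 ACA (Thr): third position 4-fold.
Codon 8 AAA (Lys): third position 2-fold.
Codon 9 UUA (Leu): third position 2-fold.
Codon 10 GAC (Asp): third position 2-fold.
Four-fold degenerate third positions: 2.

2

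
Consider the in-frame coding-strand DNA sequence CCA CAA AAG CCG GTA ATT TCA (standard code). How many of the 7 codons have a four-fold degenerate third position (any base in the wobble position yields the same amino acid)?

4

Codon 1 CCA (Pro): third position 4-fold.
Codon 2 CAA (Gln): third position 2-fold.
Codon 3 AAG (Lys): third position 2-fold.
Codon 4 CCG (Pro): third position 4-fold.
Codon 5 GTA (Val): third position 4-fold.
Codon 6 ATT (Ile): third position 3-fold.
Codon 7 TCA (Ser): third position 4-fold.
Four-fold degenerate third positions: 4.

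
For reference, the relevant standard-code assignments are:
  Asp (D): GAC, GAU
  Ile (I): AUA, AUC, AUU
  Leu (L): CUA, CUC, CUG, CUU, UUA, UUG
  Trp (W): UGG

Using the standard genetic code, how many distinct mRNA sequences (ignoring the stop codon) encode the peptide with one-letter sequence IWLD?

Ile: 3 codons.
Trp: 1 codon.
Leu: 6 codons.
Asp: 2 codons.
3 × 1 × 6 × 2 = 36.

36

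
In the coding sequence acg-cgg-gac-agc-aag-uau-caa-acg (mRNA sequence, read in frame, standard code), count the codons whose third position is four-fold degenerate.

Codon 1 ACG (Thr): third position 4-fold.
Codon 2 CGG (Arg): third position 4-fold.
Codon 3 GAC (Asp): third position 2-fold.
Codon 4 AGC (Ser): third position 2-fold.
Codon 5 AAG (Lys): third position 2-fold.
Codon 6 UAU (Tyr): third position 2-fold.
Codon 7 CAA (Gln): third position 2-fold.
Codon 8 ACG (Thr): third position 4-fold.
Four-fold degenerate third positions: 3.

3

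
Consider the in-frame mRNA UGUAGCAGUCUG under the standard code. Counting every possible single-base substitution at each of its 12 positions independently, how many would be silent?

Codon 1 (UGU, Cys): 1 synonymous substitution.
Codon 2 (AGC, Ser): 1 synonymous substitution.
Codon 3 (AGU, Ser): 1 synonymous substitution.
Codon 4 (CUG, Leu): 4 synonymous substitutions.
Total: 1 + 1 + 1 + 4 = 7.

7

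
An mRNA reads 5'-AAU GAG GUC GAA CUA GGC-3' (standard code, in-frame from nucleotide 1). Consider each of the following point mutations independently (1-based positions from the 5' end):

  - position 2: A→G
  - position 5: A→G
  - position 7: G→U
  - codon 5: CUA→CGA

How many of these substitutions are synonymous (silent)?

Codon 1: AAU (Asn) → AGU (Ser) — missense.
Codon 2: GAG (Glu) → GGG (Gly) — missense.
Codon 3: GUC (Val) → UUC (Phe) — missense.
Codon 5: CUA (Leu) → CGA (Arg) — missense.
Synonymous: 0 of 4.

0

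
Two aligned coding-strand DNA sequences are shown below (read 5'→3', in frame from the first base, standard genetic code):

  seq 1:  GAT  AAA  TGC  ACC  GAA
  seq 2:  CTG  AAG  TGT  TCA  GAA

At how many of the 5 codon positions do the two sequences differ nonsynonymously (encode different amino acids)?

Codon 1: GAT Asp / CTG Leu — nonsynonymous.
Codon 2: AAA Lys / AAG Lys — synonymous.
Codon 3: TGC Cys / TGT Cys — synonymous.
Codon 4: ACC Thr / TCA Ser — nonsynonymous.
Codon 5: GAA Glu / GAA Glu — identical.
Nonsynonymous differences: 2.

2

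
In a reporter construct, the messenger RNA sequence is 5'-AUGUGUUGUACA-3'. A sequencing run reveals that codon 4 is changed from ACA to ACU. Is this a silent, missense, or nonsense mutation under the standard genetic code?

Position 12 falls in codon 4: ACA → Thr.
After the substitution the codon is ACU → Thr.
Both encode Thr, so the change is synonymous.

silent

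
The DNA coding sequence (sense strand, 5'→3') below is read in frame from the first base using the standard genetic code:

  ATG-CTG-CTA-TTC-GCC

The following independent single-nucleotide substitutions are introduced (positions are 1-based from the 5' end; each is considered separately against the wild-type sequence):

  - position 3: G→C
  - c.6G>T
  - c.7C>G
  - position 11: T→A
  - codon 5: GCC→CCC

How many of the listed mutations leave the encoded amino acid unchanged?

Codon 1: ATG (Met) → ATC (Ile) — missense.
Codon 2: CTG (Leu) → CTT (Leu) — synonymous.
Codon 3: CTA (Leu) → GTA (Val) — missense.
Codon 4: TTC (Phe) → TAC (Tyr) — missense.
Codon 5: GCC (Ala) → CCC (Pro) — missense.
Synonymous: 1 of 5.

1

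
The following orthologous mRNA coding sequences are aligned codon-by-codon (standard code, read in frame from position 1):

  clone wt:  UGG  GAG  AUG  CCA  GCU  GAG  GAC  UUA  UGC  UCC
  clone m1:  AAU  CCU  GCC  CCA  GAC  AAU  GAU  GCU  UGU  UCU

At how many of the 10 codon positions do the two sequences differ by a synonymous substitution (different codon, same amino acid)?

3

Codon 1: UGG Trp / AAU Asn — nonsynonymous.
Codon 2: GAG Glu / CCU Pro — nonsynonymous.
Codon 3: AUG Met / GCC Ala — nonsynonymous.
Codon 4: CCA Pro / CCA Pro — identical.
Codon 5: GCU Ala / GAC Asp — nonsynonymous.
Codon 6: GAG Glu / AAU Asn — nonsynonymous.
Codon 7: GAC Asp / GAU Asp — synonymous.
Codon 8: UUA Leu / GCU Ala — nonsynonymous.
Codon 9: UGC Cys / UGU Cys — synonymous.
Codon 10: UCC Ser / UCU Ser — synonymous.
Synonymous differences: 3.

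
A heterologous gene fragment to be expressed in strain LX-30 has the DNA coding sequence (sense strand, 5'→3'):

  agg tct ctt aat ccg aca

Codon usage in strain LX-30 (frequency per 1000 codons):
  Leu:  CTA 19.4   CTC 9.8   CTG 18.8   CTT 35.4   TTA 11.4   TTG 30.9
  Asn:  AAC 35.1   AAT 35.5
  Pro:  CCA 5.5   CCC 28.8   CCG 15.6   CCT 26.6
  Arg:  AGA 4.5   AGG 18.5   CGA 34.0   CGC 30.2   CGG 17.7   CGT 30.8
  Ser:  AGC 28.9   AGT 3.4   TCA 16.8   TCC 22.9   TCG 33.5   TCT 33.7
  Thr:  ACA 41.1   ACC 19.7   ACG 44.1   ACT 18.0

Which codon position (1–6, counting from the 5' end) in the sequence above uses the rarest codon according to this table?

Codon 1 AGG (Arg): 18.5 per 1000.
Codon 2 TCT (Ser): 33.7 per 1000.
Codon 3 CTT (Leu): 35.4 per 1000.
Codon 4 AAT (Asn): 35.5 per 1000.
Codon 5 CCG (Pro): 15.6 per 1000.
Codon 6 ACA (Thr): 41.1 per 1000.
Lowest frequency is 15.6 at codon 5.

5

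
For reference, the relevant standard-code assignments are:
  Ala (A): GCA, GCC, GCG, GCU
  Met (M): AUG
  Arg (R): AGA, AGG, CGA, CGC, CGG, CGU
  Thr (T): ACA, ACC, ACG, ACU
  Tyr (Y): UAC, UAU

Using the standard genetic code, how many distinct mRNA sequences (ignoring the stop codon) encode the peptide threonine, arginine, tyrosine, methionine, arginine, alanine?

1152

Thr: 4 codons.
Arg: 6 codons.
Tyr: 2 codons.
Met: 1 codon.
Arg: 6 codons.
Ala: 4 codons.
4 × 6 × 2 × 1 × 6 × 4 = 1152.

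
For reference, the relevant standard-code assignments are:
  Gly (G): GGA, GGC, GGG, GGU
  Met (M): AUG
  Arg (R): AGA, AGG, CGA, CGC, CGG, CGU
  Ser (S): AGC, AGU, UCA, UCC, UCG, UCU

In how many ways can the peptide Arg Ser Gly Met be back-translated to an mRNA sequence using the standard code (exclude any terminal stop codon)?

144

Arg: 6 codons.
Ser: 6 codons.
Gly: 4 codons.
Met: 1 codon.
6 × 6 × 4 × 1 = 144.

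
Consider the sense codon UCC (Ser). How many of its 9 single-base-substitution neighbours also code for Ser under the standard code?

3

Position 1: none → 0 synonymous.
Position 2: none → 0 synonymous.
Position 3: UCU, UCA, UCG → 3 synonymous.
Total: 0 + 0 + 3 = 3.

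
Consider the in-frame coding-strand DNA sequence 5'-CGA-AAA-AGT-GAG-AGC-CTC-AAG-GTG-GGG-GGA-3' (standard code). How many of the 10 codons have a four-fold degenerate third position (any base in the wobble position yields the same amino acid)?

Codon 1 CGA (Arg): third position 4-fold.
Codon 2 AAA (Lys): third position 2-fold.
Codon 3 AGT (Ser): third position 2-fold.
Codon 4 GAG (Glu): third position 2-fold.
Codon 5 AGC (Ser): third position 2-fold.
Codon 6 CTC (Leu): third position 4-fold.
Codon 7 AAG (Lys): third position 2-fold.
Codon 8 GTG (Val): third position 4-fold.
Codon 9 GGG (Gly): third position 4-fold.
Codon 10 GGA (Gly): third position 4-fold.
Four-fold degenerate third positions: 5.

5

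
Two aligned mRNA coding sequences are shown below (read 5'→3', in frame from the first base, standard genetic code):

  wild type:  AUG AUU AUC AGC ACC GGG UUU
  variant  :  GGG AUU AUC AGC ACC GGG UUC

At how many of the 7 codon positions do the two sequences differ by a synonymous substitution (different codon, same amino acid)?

1

Codon 1: AUG Met / GGG Gly — nonsynonymous.
Codon 2: AUU Ile / AUU Ile — identical.
Codon 3: AUC Ile / AUC Ile — identical.
Codon 4: AGC Ser / AGC Ser — identical.
Codon 5: ACC Thr / ACC Thr — identical.
Codon 6: GGG Gly / GGG Gly — identical.
Codon 7: UUU Phe / UUC Phe — synonymous.
Synonymous differences: 1.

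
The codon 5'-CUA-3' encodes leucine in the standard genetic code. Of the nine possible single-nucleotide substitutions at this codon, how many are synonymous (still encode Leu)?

Position 1: UUA → 1 synonymous.
Position 2: none → 0 synonymous.
Position 3: CUU, CUC, CUG → 3 synonymous.
Total: 1 + 0 + 3 = 4.

4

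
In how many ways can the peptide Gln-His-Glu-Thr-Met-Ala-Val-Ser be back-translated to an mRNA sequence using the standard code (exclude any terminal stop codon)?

Gln: 2 codons.
His: 2 codons.
Glu: 2 codons.
Thr: 4 codons.
Met: 1 codon.
Ala: 4 codons.
Val: 4 codons.
Ser: 6 codons.
2 × 2 × 2 × 4 × 1 × 4 × 4 × 6 = 3072.

3072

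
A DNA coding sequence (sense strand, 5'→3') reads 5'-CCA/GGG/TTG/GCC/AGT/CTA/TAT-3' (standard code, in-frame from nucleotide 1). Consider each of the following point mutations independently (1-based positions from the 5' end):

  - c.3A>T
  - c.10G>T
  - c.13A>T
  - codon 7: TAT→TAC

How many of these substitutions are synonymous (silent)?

Codon 1: CCA (Pro) → CCT (Pro) — synonymous.
Codon 4: GCC (Ala) → TCC (Ser) — missense.
Codon 5: AGT (Ser) → TGT (Cys) — missense.
Codon 7: TAT (Tyr) → TAC (Tyr) — synonymous.
Synonymous: 2 of 4.

2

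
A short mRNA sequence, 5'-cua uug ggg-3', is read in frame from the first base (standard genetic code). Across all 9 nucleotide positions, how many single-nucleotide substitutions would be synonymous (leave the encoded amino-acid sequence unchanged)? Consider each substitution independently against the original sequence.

9

Codon 1 (CUA, Leu): 4 synonymous substitutions.
Codon 2 (UUG, Leu): 2 synonymous substitutions.
Codon 3 (GGG, Gly): 3 synonymous substitutions.
Total: 4 + 2 + 3 = 9.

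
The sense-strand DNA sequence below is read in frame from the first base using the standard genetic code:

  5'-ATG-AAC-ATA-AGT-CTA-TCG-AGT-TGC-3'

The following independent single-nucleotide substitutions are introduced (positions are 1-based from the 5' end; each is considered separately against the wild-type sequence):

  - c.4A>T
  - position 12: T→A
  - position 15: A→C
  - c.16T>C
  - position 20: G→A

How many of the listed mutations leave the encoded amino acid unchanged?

Codon 2: AAC (Asn) → TAC (Tyr) — missense.
Codon 4: AGT (Ser) → AGA (Arg) — missense.
Codon 5: CTA (Leu) → CTC (Leu) — synonymous.
Codon 6: TCG (Ser) → CCG (Pro) — missense.
Codon 7: AGT (Ser) → AAT (Asn) — missense.
Synonymous: 1 of 5.

1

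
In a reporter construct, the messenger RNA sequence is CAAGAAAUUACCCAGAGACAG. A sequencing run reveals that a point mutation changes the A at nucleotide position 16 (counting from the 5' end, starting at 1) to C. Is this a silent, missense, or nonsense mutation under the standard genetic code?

silent

Position 16 falls in codon 6: AGA → Arg.
After the substitution the codon is CGA → Arg.
Both encode Arg, so the change is synonymous.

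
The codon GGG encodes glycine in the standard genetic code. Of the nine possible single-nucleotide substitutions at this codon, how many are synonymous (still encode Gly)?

Position 1: none → 0 synonymous.
Position 2: none → 0 synonymous.
Position 3: GGT, GGC, GGA → 3 synonymous.
Total: 0 + 0 + 3 = 3.

3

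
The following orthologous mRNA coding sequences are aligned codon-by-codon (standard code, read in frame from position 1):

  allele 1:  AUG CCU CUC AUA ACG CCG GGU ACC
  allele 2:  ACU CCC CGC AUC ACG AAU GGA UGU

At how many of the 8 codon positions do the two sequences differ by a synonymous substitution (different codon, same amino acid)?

3

Codon 1: AUG Met / ACU Thr — nonsynonymous.
Codon 2: CCU Pro / CCC Pro — synonymous.
Codon 3: CUC Leu / CGC Arg — nonsynonymous.
Codon 4: AUA Ile / AUC Ile — synonymous.
Codon 5: ACG Thr / ACG Thr — identical.
Codon 6: CCG Pro / AAU Asn — nonsynonymous.
Codon 7: GGU Gly / GGA Gly — synonymous.
Codon 8: ACC Thr / UGU Cys — nonsynonymous.
Synonymous differences: 3.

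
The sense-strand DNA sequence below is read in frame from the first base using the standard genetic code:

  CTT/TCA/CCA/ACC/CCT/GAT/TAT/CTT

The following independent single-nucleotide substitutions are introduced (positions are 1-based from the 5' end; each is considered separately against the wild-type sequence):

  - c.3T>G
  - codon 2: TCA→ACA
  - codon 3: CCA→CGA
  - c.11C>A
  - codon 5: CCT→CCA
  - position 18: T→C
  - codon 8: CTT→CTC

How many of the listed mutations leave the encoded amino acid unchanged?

4

Codon 1: CTT (Leu) → CTG (Leu) — synonymous.
Codon 2: TCA (Ser) → ACA (Thr) — missense.
Codon 3: CCA (Pro) → CGA (Arg) — missense.
Codon 4: ACC (Thr) → AAC (Asn) — missense.
Codon 5: CCT (Pro) → CCA (Pro) — synonymous.
Codon 6: GAT (Asp) → GAC (Asp) — synonymous.
Codon 8: CTT (Leu) → CTC (Leu) — synonymous.
Synonymous: 4 of 7.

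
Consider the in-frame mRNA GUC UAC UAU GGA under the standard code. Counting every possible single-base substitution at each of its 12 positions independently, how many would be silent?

Codon 1 (GUC, Val): 3 synonymous substitutions.
Codon 2 (UAC, Tyr): 1 synonymous substitution.
Codon 3 (UAU, Tyr): 1 synonymous substitution.
Codon 4 (GGA, Gly): 3 synonymous substitutions.
Total: 3 + 1 + 1 + 3 = 8.

8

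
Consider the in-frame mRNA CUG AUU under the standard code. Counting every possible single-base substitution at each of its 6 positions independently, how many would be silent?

6

Codon 1 (CUG, Leu): 4 synonymous substitutions.
Codon 2 (AUU, Ile): 2 synonymous substitutions.
Total: 4 + 2 = 6.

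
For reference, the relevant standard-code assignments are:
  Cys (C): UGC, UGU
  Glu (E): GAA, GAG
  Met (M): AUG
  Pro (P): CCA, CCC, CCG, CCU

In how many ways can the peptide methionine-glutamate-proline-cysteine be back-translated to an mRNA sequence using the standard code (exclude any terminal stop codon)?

16

Met: 1 codon.
Glu: 2 codons.
Pro: 4 codons.
Cys: 2 codons.
1 × 2 × 4 × 2 = 16.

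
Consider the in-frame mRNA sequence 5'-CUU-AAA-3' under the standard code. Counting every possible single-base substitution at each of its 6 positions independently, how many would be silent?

Codon 1 (CUU, Leu): 3 synonymous substitutions.
Codon 2 (AAA, Lys): 1 synonymous substitution.
Total: 3 + 1 = 4.

4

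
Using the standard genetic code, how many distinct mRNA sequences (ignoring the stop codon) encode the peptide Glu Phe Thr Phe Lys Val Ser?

1536

Glu: 2 codons.
Phe: 2 codons.
Thr: 4 codons.
Phe: 2 codons.
Lys: 2 codons.
Val: 4 codons.
Ser: 6 codons.
2 × 2 × 4 × 2 × 2 × 4 × 6 = 1536.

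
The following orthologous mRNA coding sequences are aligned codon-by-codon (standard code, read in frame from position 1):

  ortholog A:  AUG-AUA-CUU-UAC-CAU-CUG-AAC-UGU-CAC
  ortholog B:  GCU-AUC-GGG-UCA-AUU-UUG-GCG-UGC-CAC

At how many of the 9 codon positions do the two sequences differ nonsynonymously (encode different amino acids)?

5

Codon 1: AUG Met / GCU Ala — nonsynonymous.
Codon 2: AUA Ile / AUC Ile — synonymous.
Codon 3: CUU Leu / GGG Gly — nonsynonymous.
Codon 4: UAC Tyr / UCA Ser — nonsynonymous.
Codon 5: CAU His / AUU Ile — nonsynonymous.
Codon 6: CUG Leu / UUG Leu — synonymous.
Codon 7: AAC Asn / GCG Ala — nonsynonymous.
Codon 8: UGU Cys / UGC Cys — synonymous.
Codon 9: CAC His / CAC His — identical.
Nonsynonymous differences: 5.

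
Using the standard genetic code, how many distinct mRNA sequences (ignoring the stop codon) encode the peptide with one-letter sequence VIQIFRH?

Val: 4 codons.
Ile: 3 codons.
Gln: 2 codons.
Ile: 3 codons.
Phe: 2 codons.
Arg: 6 codons.
His: 2 codons.
4 × 3 × 2 × 3 × 2 × 6 × 2 = 1728.

1728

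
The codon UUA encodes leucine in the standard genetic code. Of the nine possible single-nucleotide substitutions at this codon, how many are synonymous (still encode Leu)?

2

Position 1: CUA → 1 synonymous.
Position 2: none → 0 synonymous.
Position 3: UUG → 1 synonymous.
Total: 1 + 0 + 1 = 2.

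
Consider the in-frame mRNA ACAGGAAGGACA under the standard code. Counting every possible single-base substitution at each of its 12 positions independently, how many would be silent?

11

Codon 1 (ACA, Thr): 3 synonymous substitutions.
Codon 2 (GGA, Gly): 3 synonymous substitutions.
Codon 3 (AGG, Arg): 2 synonymous substitutions.
Codon 4 (ACA, Thr): 3 synonymous substitutions.
Total: 3 + 3 + 2 + 3 = 11.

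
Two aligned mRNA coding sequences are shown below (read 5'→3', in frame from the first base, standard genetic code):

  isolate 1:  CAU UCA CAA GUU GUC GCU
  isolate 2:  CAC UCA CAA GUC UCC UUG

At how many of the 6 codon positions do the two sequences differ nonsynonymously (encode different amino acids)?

2

Codon 1: CAU His / CAC His — synonymous.
Codon 2: UCA Ser / UCA Ser — identical.
Codon 3: CAA Gln / CAA Gln — identical.
Codon 4: GUU Val / GUC Val — synonymous.
Codon 5: GUC Val / UCC Ser — nonsynonymous.
Codon 6: GCU Ala / UUG Leu — nonsynonymous.
Nonsynonymous differences: 2.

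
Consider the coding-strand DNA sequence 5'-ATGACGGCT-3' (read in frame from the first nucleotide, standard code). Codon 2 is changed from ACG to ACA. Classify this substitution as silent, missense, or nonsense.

Position 6 falls in codon 2: ACG → Thr.
After the substitution the codon is ACA → Thr.
Both encode Thr, so the change is synonymous.

silent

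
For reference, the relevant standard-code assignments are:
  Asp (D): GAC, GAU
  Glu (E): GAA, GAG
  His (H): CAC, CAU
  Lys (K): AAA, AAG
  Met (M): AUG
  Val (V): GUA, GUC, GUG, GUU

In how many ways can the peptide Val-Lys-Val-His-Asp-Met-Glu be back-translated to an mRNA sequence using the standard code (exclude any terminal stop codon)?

Val: 4 codons.
Lys: 2 codons.
Val: 4 codons.
His: 2 codons.
Asp: 2 codons.
Met: 1 codon.
Glu: 2 codons.
4 × 2 × 4 × 2 × 2 × 1 × 2 = 256.

256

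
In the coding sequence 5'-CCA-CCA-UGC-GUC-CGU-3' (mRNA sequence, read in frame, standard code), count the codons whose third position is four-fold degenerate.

Codon 1 CCA (Pro): third position 4-fold.
Codon 2 CCA (Pro): third position 4-fold.
Codon 3 UGC (Cys): third position 2-fold.
Codon 4 GUC (Val): third position 4-fold.
Codon 5 CGU (Arg): third position 4-fold.
Four-fold degenerate third positions: 4.

4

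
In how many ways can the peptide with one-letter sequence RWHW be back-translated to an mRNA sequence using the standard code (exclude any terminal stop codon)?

12

Arg: 6 codons.
Trp: 1 codon.
His: 2 codons.
Trp: 1 codon.
6 × 1 × 2 × 1 = 12.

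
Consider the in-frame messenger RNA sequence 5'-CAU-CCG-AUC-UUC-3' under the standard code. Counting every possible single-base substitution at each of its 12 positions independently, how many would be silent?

Codon 1 (CAU, His): 1 synonymous substitution.
Codon 2 (CCG, Pro): 3 synonymous substitutions.
Codon 3 (AUC, Ile): 2 synonymous substitutions.
Codon 4 (UUC, Phe): 1 synonymous substitution.
Total: 1 + 3 + 2 + 1 = 7.

7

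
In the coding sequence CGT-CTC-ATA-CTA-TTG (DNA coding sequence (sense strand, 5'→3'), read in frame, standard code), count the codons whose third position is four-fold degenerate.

Codon 1 CGT (Arg): third position 4-fold.
Codon 2 CTC (Leu): third position 4-fold.
Codon 3 ATA (Ile): third position 3-fold.
Codon 4 CTA (Leu): third position 4-fold.
Codon 5 TTG (Leu): third position 2-fold.
Four-fold degenerate third positions: 3.

3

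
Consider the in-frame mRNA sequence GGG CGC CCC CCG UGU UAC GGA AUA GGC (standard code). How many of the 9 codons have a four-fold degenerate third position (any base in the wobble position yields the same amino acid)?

6

Codon 1 GGG (Gly): third position 4-fold.
Codon 2 CGC (Arg): third position 4-fold.
Codon 3 CCC (Pro): third position 4-fold.
Codon 4 CCG (Pro): third position 4-fold.
Codon 5 UGU (Cys): third position 2-fold.
Codon 6 UAC (Tyr): third position 2-fold.
Codon 7 GGA (Gly): third position 4-fold.
Codon 8 AUA (Ile): third position 3-fold.
Codon 9 GGC (Gly): third position 4-fold.
Four-fold degenerate third positions: 6.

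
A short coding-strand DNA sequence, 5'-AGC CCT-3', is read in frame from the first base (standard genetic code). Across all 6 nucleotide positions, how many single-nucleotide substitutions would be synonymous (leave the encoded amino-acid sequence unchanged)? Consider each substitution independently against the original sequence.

4

Codon 1 (AGC, Ser): 1 synonymous substitution.
Codon 2 (CCT, Pro): 3 synonymous substitutions.
Total: 1 + 3 = 4.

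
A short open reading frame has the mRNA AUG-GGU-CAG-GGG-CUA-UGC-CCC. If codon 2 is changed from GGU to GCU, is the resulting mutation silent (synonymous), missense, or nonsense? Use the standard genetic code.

Position 5 falls in codon 2: GGU → Gly.
After the substitution the codon is GCU → Ala.
Gly ≠ Ala, so this is a missense mutation.

missense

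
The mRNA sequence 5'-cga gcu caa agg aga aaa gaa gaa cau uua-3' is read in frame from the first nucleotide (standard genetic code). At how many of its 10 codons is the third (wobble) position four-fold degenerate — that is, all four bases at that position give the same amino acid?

Codon 1 CGA (Arg): third position 4-fold.
Codon 2 GCU (Ala): third position 4-fold.
Codon 3 CAA (Gln): third position 2-fold.
Codon 4 AGG (Arg): third position 2-fold.
Codon 5 AGA (Arg): third position 2-fold.
Codon 6 AAA (Lys): third position 2-fold.
Codon 7 GAA (Glu): third position 2-fold.
Codon 8 GAA (Glu): third position 2-fold.
Codon 9 CAU (His): third position 2-fold.
Codon 10 UUA (Leu): third position 2-fold.
Four-fold degenerate third positions: 2.

2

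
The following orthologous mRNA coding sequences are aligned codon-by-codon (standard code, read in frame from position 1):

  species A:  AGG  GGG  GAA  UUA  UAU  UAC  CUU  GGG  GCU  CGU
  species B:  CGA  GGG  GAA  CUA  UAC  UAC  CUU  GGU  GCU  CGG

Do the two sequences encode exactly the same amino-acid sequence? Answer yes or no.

Codon 1: AGG Arg / CGA Arg — synonymous.
Codon 2: GGG Gly / GGG Gly — identical.
Codon 3: GAA Glu / GAA Glu — identical.
Codon 4: UUA Leu / CUA Leu — synonymous.
Codon 5: UAU Tyr / UAC Tyr — synonymous.
Codon 6: UAC Tyr / UAC Tyr — identical.
Codon 7: CUU Leu / CUU Leu — identical.
Codon 8: GGG Gly / GGU Gly — synonymous.
Codon 9: GCU Ala / GCU Ala — identical.
Codon 10: CGU Arg / CGG Arg — synonymous.
Nonsynonymous differences: 0 → same protein.

yes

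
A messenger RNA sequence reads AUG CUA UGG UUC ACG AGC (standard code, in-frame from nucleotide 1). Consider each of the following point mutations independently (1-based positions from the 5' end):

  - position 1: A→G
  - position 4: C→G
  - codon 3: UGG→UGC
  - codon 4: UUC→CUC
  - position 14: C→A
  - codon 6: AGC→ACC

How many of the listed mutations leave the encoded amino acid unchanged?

Codon 1: AUG (Met) → GUG (Val) — missense.
Codon 2: CUA (Leu) → GUA (Val) — missense.
Codon 3: UGG (Trp) → UGC (Cys) — missense.
Codon 4: UUC (Phe) → CUC (Leu) — missense.
Codon 5: ACG (Thr) → AAG (Lys) — missense.
Codon 6: AGC (Ser) → ACC (Thr) — missense.
Synonymous: 0 of 6.

0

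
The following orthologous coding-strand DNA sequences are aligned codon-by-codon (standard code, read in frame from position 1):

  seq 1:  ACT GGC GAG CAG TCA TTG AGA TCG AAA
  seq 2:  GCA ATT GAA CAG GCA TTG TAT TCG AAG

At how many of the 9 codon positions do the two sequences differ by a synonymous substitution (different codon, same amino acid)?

2

Codon 1: ACT Thr / GCA Ala — nonsynonymous.
Codon 2: GGC Gly / ATT Ile — nonsynonymous.
Codon 3: GAG Glu / GAA Glu — synonymous.
Codon 4: CAG Gln / CAG Gln — identical.
Codon 5: TCA Ser / GCA Ala — nonsynonymous.
Codon 6: TTG Leu / TTG Leu — identical.
Codon 7: AGA Arg / TAT Tyr — nonsynonymous.
Codon 8: TCG Ser / TCG Ser — identical.
Codon 9: AAA Lys / AAG Lys — synonymous.
Synonymous differences: 2.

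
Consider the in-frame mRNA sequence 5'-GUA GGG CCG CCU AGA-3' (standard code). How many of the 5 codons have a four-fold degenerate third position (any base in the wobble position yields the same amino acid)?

4

Codon 1 GUA (Val): third position 4-fold.
Codon 2 GGG (Gly): third position 4-fold.
Codon 3 CCG (Pro): third position 4-fold.
Codon 4 CCU (Pro): third position 4-fold.
Codon 5 AGA (Arg): third position 2-fold.
Four-fold degenerate third positions: 4.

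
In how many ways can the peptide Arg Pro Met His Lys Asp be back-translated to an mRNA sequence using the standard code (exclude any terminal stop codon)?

192

Arg: 6 codons.
Pro: 4 codons.
Met: 1 codon.
His: 2 codons.
Lys: 2 codons.
Asp: 2 codons.
6 × 4 × 1 × 2 × 2 × 2 = 192.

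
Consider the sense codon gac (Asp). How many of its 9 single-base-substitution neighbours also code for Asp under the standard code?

Position 1: none → 0 synonymous.
Position 2: none → 0 synonymous.
Position 3: GAT → 1 synonymous.
Total: 0 + 0 + 1 = 1.

1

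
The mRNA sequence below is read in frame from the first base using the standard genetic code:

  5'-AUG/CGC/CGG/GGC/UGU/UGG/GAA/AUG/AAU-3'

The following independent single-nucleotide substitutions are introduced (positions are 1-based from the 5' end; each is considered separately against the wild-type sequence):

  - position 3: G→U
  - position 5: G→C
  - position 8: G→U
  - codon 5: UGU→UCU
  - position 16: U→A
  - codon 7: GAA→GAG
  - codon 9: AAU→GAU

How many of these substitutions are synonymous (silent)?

1

Codon 1: AUG (Met) → AUU (Ile) — missense.
Codon 2: CGC (Arg) → CCC (Pro) — missense.
Codon 3: CGG (Arg) → CUG (Leu) — missense.
Codon 5: UGU (Cys) → UCU (Ser) — missense.
Codon 6: UGG (Trp) → AGG (Arg) — missense.
Codon 7: GAA (Glu) → GAG (Glu) — synonymous.
Codon 9: AAU (Asn) → GAU (Asp) — missense.
Synonymous: 1 of 7.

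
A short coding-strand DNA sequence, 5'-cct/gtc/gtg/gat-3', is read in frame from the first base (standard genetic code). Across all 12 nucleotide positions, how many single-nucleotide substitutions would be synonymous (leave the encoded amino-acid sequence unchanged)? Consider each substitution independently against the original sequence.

10

Codon 1 (CCT, Pro): 3 synonymous substitutions.
Codon 2 (GTC, Val): 3 synonymous substitutions.
Codon 3 (GTG, Val): 3 synonymous substitutions.
Codon 4 (GAT, Asp): 1 synonymous substitution.
Total: 3 + 3 + 3 + 1 = 10.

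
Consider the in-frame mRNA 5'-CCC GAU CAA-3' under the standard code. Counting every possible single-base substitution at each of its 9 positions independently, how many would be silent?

Codon 1 (CCC, Pro): 3 synonymous substitutions.
Codon 2 (GAU, Asp): 1 synonymous substitution.
Codon 3 (CAA, Gln): 1 synonymous substitution.
Total: 3 + 1 + 1 = 5.

5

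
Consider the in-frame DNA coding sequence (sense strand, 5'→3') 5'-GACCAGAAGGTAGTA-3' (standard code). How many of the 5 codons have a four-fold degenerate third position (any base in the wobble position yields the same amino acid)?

2

Codon 1 GAC (Asp): third position 2-fold.
Codon 2 CAG (Gln): third position 2-fold.
Codon 3 AAG (Lys): third position 2-fold.
Codon 4 GTA (Val): third position 4-fold.
Codon 5 GTA (Val): third position 4-fold.
Four-fold degenerate third positions: 2.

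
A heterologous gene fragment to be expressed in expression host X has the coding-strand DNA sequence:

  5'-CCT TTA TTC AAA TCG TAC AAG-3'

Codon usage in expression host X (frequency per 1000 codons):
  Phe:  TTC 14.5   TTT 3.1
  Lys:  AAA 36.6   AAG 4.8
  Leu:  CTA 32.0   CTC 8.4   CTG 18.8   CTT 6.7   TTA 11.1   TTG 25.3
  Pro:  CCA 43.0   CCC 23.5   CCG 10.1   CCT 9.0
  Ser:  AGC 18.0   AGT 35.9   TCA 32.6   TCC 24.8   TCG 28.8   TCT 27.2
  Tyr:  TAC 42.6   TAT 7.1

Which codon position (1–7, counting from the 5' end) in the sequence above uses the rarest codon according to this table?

Codon 1 CCT (Pro): 9.0 per 1000.
Codon 2 TTA (Leu): 11.1 per 1000.
Codon 3 TTC (Phe): 14.5 per 1000.
Codon 4 AAA (Lys): 36.6 per 1000.
Codon 5 TCG (Ser): 28.8 per 1000.
Codon 6 TAC (Tyr): 42.6 per 1000.
Codon 7 AAG (Lys): 4.8 per 1000.
Lowest frequency is 4.8 at codon 7.

7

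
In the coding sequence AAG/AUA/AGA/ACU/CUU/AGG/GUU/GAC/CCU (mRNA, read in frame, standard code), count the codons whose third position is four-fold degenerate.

4

Codon 1 AAG (Lys): third position 2-fold.
Codon 2 AUA (Ile): third position 3-fold.
Codon 3 AGA (Arg): third position 2-fold.
Codon 4 ACU (Thr): third position 4-fold.
Codon 5 CUU (Leu): third position 4-fold.
Codon 6 AGG (Arg): third position 2-fold.
Codon 7 GUU (Val): third position 4-fold.
Codon 8 GAC (Asp): third position 2-fold.
Codon 9 CCU (Pro): third position 4-fold.
Four-fold degenerate third positions: 4.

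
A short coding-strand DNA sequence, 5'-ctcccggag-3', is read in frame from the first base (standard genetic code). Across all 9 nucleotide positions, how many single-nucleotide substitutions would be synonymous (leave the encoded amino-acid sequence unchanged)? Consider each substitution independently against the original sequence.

Codon 1 (CTC, Leu): 3 synonymous substitutions.
Codon 2 (CCG, Pro): 3 synonymous substitutions.
Codon 3 (GAG, Glu): 1 synonymous substitution.
Total: 3 + 3 + 1 = 7.

7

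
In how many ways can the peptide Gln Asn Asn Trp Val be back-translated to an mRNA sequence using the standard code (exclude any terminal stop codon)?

32

Gln: 2 codons.
Asn: 2 codons.
Asn: 2 codons.
Trp: 1 codon.
Val: 4 codons.
2 × 2 × 2 × 1 × 4 = 32.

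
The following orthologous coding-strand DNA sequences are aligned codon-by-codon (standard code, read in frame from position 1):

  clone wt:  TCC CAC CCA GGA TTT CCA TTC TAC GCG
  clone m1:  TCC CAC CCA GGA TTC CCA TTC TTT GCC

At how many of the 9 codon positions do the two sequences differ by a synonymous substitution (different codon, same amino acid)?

2

Codon 1: TCC Ser / TCC Ser — identical.
Codon 2: CAC His / CAC His — identical.
Codon 3: CCA Pro / CCA Pro — identical.
Codon 4: GGA Gly / GGA Gly — identical.
Codon 5: TTT Phe / TTC Phe — synonymous.
Codon 6: CCA Pro / CCA Pro — identical.
Codon 7: TTC Phe / TTC Phe — identical.
Codon 8: TAC Tyr / TTT Phe — nonsynonymous.
Codon 9: GCG Ala / GCC Ala — synonymous.
Synonymous differences: 2.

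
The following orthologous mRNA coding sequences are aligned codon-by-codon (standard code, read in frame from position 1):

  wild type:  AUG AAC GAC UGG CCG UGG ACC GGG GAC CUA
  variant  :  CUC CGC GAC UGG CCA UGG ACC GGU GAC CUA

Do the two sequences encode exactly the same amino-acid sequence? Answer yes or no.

no

Codon 1: AUG Met / CUC Leu — nonsynonymous.
Codon 2: AAC Asn / CGC Arg — nonsynonymous.
Codon 3: GAC Asp / GAC Asp — identical.
Codon 4: UGG Trp / UGG Trp — identical.
Codon 5: CCG Pro / CCA Pro — synonymous.
Codon 6: UGG Trp / UGG Trp — identical.
Codon 7: ACC Thr / ACC Thr — identical.
Codon 8: GGG Gly / GGU Gly — synonymous.
Codon 9: GAC Asp / GAC Asp — identical.
Codon 10: CUA Leu / CUA Leu — identical.
Nonsynonymous differences: 2 → different protein.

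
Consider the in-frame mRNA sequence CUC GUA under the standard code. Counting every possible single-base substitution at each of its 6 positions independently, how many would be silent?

6

Codon 1 (CUC, Leu): 3 synonymous substitutions.
Codon 2 (GUA, Val): 3 synonymous substitutions.
Total: 3 + 3 = 6.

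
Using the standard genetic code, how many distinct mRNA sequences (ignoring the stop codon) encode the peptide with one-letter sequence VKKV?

64

Val: 4 codons.
Lys: 2 codons.
Lys: 2 codons.
Val: 4 codons.
4 × 2 × 2 × 4 = 64.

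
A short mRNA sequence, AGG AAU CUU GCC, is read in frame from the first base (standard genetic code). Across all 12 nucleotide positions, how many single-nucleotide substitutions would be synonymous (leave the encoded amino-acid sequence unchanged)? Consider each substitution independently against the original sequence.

Codon 1 (AGG, Arg): 2 synonymous substitutions.
Codon 2 (AAU, Asn): 1 synonymous substitution.
Codon 3 (CUU, Leu): 3 synonymous substitutions.
Codon 4 (GCC, Ala): 3 synonymous substitutions.
Total: 2 + 1 + 3 + 3 = 9.

9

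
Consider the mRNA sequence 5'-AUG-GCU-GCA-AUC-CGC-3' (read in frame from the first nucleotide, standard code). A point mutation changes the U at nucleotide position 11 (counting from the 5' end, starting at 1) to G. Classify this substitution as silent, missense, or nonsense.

Position 11 falls in codon 4: AUC → Ile.
After the substitution the codon is AGC → Ser.
Ile ≠ Ser, so this is a missense mutation.

missense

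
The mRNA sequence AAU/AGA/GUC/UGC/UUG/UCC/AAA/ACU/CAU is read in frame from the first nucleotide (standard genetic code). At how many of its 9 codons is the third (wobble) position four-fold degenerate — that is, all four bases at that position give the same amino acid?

3

Codon 1 AAU (Asn): third position 2-fold.
Codon 2 AGA (Arg): third position 2-fold.
Codon 3 GUC (Val): third position 4-fold.
Codon 4 UGC (Cys): third position 2-fold.
Codon 5 UUG (Leu): third position 2-fold.
Codon 6 UCC (Ser): third position 4-fold.
Codon 7 AAA (Lys): third position 2-fold.
Codon 8 ACU (Thr): third position 4-fold.
Codon 9 CAU (His): third position 2-fold.
Four-fold degenerate third positions: 3.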